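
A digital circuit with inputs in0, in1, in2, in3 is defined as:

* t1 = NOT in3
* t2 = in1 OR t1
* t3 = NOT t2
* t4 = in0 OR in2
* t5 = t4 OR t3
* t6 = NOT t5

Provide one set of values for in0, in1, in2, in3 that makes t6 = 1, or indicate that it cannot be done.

Check with in0=0, in1=1, in2=0, in3=0:
t1 = NOT in3 = NOT 0 = 1
t2 = in1 OR t1 = 1 OR 1 = 1
t3 = NOT t2 = NOT 1 = 0
t4 = in0 OR in2 = 0 OR 0 = 0
t5 = t4 OR t3 = 0 OR 0 = 0
t6 = NOT t5 = NOT 0 = 1
So t6 = 1 as required.

in0=0, in1=1, in2=0, in3=0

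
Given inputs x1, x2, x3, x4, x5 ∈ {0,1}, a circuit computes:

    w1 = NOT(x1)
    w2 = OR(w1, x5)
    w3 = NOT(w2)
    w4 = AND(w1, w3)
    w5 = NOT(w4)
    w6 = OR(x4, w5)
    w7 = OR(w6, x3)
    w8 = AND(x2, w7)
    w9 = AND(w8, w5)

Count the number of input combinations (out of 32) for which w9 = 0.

16

w9 = AND(w8, w5) must be 0, so at least one of w8, w5 is 0.
Enumerating the 32 input combinations, 16 give w9 = 0 and 16 give w9 = 1.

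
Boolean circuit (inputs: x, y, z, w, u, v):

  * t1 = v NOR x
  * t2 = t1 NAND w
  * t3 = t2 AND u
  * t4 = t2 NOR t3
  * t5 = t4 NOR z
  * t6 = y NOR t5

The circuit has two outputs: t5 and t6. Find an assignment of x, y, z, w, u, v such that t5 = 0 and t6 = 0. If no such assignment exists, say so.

Check with x=1 y=1 z=1 w=0 u=1 v=0:
t1 = v NOR x = 0 NOR 1 = 0
t2 = t1 NAND w = 0 NAND 0 = 1
t3 = t2 AND u = 1 AND 1 = 1
t4 = t2 NOR t3 = 1 NOR 1 = 0
t5 = t4 NOR z = 0 NOR 1 = 0
t6 = y NOR t5 = 1 NOR 0 = 0
So t5 = 0 and t6 = 0.

x=1 y=1 z=1 w=0 u=1 v=0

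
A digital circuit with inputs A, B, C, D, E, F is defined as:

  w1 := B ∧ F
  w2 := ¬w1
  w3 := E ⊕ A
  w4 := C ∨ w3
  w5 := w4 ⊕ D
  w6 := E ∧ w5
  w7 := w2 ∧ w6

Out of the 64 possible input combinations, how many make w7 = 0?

52

w7 = w2 ∧ w6 must be 0, so at least one of w2, w6 is 0.
Enumerating the 64 input combinations, 52 give w7 = 0 and 12 give w7 = 1.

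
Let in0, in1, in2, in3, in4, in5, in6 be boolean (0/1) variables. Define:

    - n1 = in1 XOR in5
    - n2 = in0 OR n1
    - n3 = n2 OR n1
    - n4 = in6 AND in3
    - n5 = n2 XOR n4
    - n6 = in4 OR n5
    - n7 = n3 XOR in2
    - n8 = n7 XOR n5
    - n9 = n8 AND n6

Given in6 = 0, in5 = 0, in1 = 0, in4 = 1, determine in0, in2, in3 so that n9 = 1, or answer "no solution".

in0=1, in2=1, in3=1

n9 = n8 AND n6 must be 1, so both n8 = 1 and n6 = 1.
n8 = n7 XOR n5 must be 1, so n7 and n5 differ.
Check with in6 = 0, in5 = 0, in1 = 0, in4 = 1 and in0=1, in2=1, in3=1:
n1 = in1 XOR in5 = 0 XOR 0 = 0
n2 = in0 OR n1 = 1 OR 0 = 1
n3 = n2 OR n1 = 1 OR 0 = 1
n4 = in6 AND in3 = 0 AND 1 = 0
n5 = n2 XOR n4 = 1 XOR 0 = 1
n6 = in4 OR n5 = 1 OR 1 = 1
n7 = n3 XOR in2 = 1 XOR 1 = 0
n8 = n7 XOR n5 = 0 XOR 1 = 1
n9 = n8 AND n6 = 1 AND 1 = 1
So n9 = 1.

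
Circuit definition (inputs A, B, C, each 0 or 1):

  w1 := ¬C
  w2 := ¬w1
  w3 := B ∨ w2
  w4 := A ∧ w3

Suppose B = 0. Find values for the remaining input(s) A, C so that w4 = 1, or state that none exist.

A=1 C=1

w4 = A ∧ w3 must be 1, so both A = 1 and w3 = 1.
w3 = B ∨ w2 must be 1, so at least one of B, w2 is 1.
Check with B = 0 and A=1, C=1:
w1 = ¬C = ¬1 = 0
w2 = ¬w1 = ¬0 = 1
w3 = B ∨ w2 = 0 ∨ 1 = 1
w4 = A ∧ w3 = 1 ∧ 1 = 1
So w4 = 1.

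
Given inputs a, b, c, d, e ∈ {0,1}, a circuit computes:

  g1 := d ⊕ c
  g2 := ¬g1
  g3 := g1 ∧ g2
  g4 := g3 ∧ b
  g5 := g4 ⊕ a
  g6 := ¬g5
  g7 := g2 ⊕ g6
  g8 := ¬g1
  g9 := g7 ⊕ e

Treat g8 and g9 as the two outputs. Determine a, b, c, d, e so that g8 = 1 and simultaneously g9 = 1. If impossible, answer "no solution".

Check with a=1 b=0 c=0 d=0 e=0:
g1 = d ⊕ c = 0 ⊕ 0 = 0
g2 = ¬g1 = ¬0 = 1
g3 = g1 ∧ g2 = 0 ∧ 1 = 0
g4 = g3 ∧ b = 0 ∧ 0 = 0
g5 = g4 ⊕ a = 0 ⊕ 1 = 1
g6 = ¬g5 = ¬1 = 0
g7 = g2 ⊕ g6 = 1 ⊕ 0 = 1
g8 = ¬g1 = ¬0 = 1
g9 = g7 ⊕ e = 1 ⊕ 0 = 1
So g8 = 1 and g9 = 1.

a=1 b=0 c=0 d=0 e=0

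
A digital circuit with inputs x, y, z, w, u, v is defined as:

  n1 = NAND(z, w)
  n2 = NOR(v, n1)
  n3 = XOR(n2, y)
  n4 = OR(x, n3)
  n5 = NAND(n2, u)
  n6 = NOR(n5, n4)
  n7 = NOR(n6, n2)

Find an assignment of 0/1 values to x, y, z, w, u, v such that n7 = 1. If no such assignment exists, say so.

Check with x=1, y=1, z=1, w=0, u=1, v=1:
n1 = NAND(z, w) = NAND(1, 0) = 1
n2 = NOR(v, n1) = NOR(1, 1) = 0
n3 = XOR(n2, y) = XOR(0, 1) = 1
n4 = OR(x, n3) = OR(1, 1) = 1
n5 = NAND(n2, u) = NAND(0, 1) = 1
n6 = NOR(n5, n4) = NOR(1, 1) = 0
n7 = NOR(n6, n2) = NOR(0, 0) = 1
So n7 = 1 as required.

x=1, y=1, z=1, w=0, u=1, v=1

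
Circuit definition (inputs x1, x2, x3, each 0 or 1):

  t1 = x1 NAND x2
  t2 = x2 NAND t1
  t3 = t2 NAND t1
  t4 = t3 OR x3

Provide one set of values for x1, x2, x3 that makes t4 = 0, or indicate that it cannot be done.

x1=1 x2=0 x3=0

t4 = t3 OR x3 must be 0, so both t3 = 0 and x3 = 0.
Check with x1=1 x2=0 x3=0:
t1 = x1 NAND x2 = 1 NAND 0 = 1
t2 = x2 NAND t1 = 0 NAND 1 = 1
t3 = t2 NAND t1 = 1 NAND 1 = 0
t4 = t3 OR x3 = 0 OR 0 = 0
So t4 = 0 as required.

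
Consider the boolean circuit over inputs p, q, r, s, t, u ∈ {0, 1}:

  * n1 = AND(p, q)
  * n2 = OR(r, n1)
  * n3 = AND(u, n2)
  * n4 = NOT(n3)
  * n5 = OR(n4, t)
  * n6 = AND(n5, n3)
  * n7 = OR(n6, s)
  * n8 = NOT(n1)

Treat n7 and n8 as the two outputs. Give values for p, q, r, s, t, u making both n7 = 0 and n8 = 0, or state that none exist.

Check with p=1 q=1 r=1 s=0 t=0 u=1:
n1 = AND(p, q) = AND(1, 1) = 1
n2 = OR(r, n1) = OR(1, 1) = 1
n3 = AND(u, n2) = AND(1, 1) = 1
n4 = NOT(n3) = NOT 1 = 0
n5 = OR(n4, t) = OR(0, 0) = 0
n6 = AND(n5, n3) = AND(0, 1) = 0
n7 = OR(n6, s) = OR(0, 0) = 0
n8 = NOT(n1) = NOT 1 = 0
So n7 = 0 and n8 = 0.

p=1 q=1 r=1 s=0 t=0 u=1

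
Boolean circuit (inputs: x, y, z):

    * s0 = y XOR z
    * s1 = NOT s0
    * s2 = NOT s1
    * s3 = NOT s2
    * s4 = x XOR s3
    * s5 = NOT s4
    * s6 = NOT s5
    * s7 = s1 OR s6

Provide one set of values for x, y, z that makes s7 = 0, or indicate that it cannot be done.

x=0, y=1, z=0

Check with x=0, y=1, z=0:
s0 = y XOR z = 1 XOR 0 = 1
s1 = NOT s0 = NOT 1 = 0
s2 = NOT s1 = NOT 0 = 1
s3 = NOT s2 = NOT 1 = 0
s4 = x XOR s3 = 0 XOR 0 = 0
s5 = NOT s4 = NOT 0 = 1
s6 = NOT s5 = NOT 1 = 0
s7 = s1 OR s6 = 0 OR 0 = 0
So s7 = 0 as required.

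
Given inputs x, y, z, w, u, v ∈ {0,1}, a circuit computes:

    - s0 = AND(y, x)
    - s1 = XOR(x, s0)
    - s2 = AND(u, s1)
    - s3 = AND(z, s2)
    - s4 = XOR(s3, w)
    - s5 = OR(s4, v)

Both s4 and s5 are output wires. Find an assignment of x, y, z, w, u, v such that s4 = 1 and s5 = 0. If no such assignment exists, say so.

Across all 64 input combinations, none give both s4 = 1 and s5 = 0.

no solution exists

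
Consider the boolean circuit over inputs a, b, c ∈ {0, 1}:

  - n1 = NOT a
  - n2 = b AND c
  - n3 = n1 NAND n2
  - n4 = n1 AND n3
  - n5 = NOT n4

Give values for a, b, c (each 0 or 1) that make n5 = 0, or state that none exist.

a=0 b=0 c=1

n5 = NOT n4 must be 0, so n4 = 1.
Check with a=0 b=0 c=1:
n1 = NOT a = NOT 0 = 1
n2 = b AND c = 0 AND 1 = 0
n3 = n1 NAND n2 = 1 NAND 0 = 1
n4 = n1 AND n3 = 1 AND 1 = 1
n5 = NOT n4 = NOT 1 = 0
So n5 = 0 as required.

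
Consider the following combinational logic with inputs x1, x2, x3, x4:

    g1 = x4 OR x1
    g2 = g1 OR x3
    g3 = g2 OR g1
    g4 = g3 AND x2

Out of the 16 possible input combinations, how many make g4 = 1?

7

g4 = g3 AND x2 must be 1, so both g3 = 1 and x2 = 1.
Enumerating the 16 input combinations, 7 give g4 = 1 and 9 give g4 = 0.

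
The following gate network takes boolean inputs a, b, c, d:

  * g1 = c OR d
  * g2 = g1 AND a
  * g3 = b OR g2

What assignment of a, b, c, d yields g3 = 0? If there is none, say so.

g3 = b OR g2 must be 0, so both b = 0 and g2 = 0.
g2 = g1 AND a must be 0, so at least one of g1, a is 0.
Check with a=1 b=0 c=0 d=0:
g1 = c OR d = 0 OR 0 = 0
g2 = g1 AND a = 0 AND 1 = 0
g3 = b OR g2 = 0 OR 0 = 0
So g3 = 0 as required.

a=1 b=0 c=0 d=0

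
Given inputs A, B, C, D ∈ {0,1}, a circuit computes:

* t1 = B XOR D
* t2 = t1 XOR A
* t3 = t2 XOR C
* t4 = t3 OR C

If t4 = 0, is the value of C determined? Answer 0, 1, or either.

t4 = t3 OR C must be 0, so both t3 = 0 and C = 0.
Every assignment with t4 = 0 has C = 0; there are 4 such assignment(s).
  A=0, B=0, C=0, D=0
  A=0, B=1, C=0, D=1
  A=1, B=0, C=0, D=1
  A=1, B=1, C=0, D=0

0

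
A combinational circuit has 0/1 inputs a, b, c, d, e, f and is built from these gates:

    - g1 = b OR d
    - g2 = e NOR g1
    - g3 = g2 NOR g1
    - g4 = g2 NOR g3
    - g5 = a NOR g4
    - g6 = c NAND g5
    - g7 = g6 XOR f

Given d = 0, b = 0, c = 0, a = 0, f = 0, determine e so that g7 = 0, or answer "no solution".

no solution exists

With d = 0, b = 0, c = 0, a = 0, f = 0 fixed, none of the 2 settings of e give g7 = 0.
For example, with e=1:
g1 = b OR d = 0 OR 0 = 0
g2 = e NOR g1 = 1 NOR 0 = 0
g3 = g2 NOR g1 = 0 NOR 0 = 1
g4 = g2 NOR g3 = 0 NOR 1 = 0
g5 = a NOR g4 = 0 NOR 0 = 1
g6 = c NAND g5 = 0 NAND 1 = 1
g7 = g6 XOR f = 1 XOR 0 = 1
giving g7 = 1 ≠ 0.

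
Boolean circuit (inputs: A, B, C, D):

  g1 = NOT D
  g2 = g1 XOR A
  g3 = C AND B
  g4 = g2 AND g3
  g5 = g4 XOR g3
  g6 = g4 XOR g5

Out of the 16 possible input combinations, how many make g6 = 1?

g6 = g4 XOR g5 must be 1, so g4 and g5 differ.
Satisfying assignments:
  A=0, B=1, C=1, D=0
  A=0, B=1, C=1, D=1
  A=1, B=1, C=1, D=0
  A=1, B=1, C=1, D=1

4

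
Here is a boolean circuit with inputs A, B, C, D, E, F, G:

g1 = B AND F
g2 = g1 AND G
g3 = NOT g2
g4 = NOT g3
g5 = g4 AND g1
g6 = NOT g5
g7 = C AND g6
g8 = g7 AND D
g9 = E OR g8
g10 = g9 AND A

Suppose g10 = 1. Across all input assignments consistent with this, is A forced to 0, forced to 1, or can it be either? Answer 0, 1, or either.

1

g10 = g9 AND A must be 1, so both g9 = 1 and A = 1.
g9 = E OR g8 must be 1, so at least one of E, g8 is 1.
Every assignment with g10 = 1 has A = 1; there are 39 such assignment(s).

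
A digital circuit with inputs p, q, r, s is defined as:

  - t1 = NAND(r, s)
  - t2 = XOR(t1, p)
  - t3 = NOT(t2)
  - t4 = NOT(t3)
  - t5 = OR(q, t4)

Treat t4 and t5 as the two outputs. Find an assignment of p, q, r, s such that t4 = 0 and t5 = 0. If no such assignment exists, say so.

Check with p=1 q=0 r=0 s=1:
t1 = NAND(r, s) = NAND(0, 1) = 1
t2 = XOR(t1, p) = XOR(1, 1) = 0
t3 = NOT(t2) = NOT 0 = 1
t4 = NOT(t3) = NOT 1 = 0
t5 = OR(q, t4) = OR(0, 0) = 0
So t4 = 0 and t5 = 0.

p=1 q=0 r=0 s=1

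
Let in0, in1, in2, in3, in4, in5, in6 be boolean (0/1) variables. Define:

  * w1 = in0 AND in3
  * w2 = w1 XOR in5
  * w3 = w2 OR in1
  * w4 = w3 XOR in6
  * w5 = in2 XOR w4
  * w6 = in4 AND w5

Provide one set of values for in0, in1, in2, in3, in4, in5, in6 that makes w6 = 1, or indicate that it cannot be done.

in0=1, in1=1, in2=1, in3=1, in4=1, in5=1, in6=1

w6 = in4 AND w5 must be 1, so both in4 = 1 and w5 = 1.
w5 = in2 XOR w4 must be 1, so in2 and w4 differ.
Check with in0=1, in1=1, in2=1, in3=1, in4=1, in5=1, in6=1:
w1 = in0 AND in3 = 1 AND 1 = 1
w2 = w1 XOR in5 = 1 XOR 1 = 0
w3 = w2 OR in1 = 0 OR 1 = 1
w4 = w3 XOR in6 = 1 XOR 1 = 0
w5 = in2 XOR w4 = 1 XOR 0 = 1
w6 = in4 AND w5 = 1 AND 1 = 1
So w6 = 1 as required.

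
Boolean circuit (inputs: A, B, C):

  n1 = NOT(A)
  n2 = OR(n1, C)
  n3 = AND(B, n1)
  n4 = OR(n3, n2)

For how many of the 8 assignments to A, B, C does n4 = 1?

n4 = OR(n3, n2) must be 1, so at least one of n3, n2 is 1.
Enumerating the 8 input combinations, 6 give n4 = 1 and 2 give n4 = 0.

6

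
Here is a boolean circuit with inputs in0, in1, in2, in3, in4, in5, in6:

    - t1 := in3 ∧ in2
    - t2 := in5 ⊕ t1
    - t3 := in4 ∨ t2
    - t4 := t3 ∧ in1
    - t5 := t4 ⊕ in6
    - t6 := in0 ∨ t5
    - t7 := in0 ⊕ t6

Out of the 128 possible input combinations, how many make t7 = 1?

32

t7 = in0 ⊕ t6 must be 1, so in0 and t6 differ.
Enumerating the 128 input combinations, 32 give t7 = 1 and 96 give t7 = 0.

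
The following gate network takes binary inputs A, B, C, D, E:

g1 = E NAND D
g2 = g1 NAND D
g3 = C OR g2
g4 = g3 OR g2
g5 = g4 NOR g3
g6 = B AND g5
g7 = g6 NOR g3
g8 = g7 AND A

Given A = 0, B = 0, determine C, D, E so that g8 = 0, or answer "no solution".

g8 = g7 AND A must be 0, so at least one of g7, A is 0.
Check with A = 0, B = 0 and C=0, D=0, E=0:
g1 = E NAND D = 0 NAND 0 = 1
g2 = g1 NAND D = 1 NAND 0 = 1
g3 = C OR g2 = 0 OR 1 = 1
g4 = g3 OR g2 = 1 OR 1 = 1
g5 = g4 NOR g3 = 1 NOR 1 = 0
g6 = B AND g5 = 0 AND 0 = 0
g7 = g6 NOR g3 = 0 NOR 1 = 0
g8 = g7 AND A = 0 AND 0 = 0
So g8 = 0.

C=0, D=0, E=0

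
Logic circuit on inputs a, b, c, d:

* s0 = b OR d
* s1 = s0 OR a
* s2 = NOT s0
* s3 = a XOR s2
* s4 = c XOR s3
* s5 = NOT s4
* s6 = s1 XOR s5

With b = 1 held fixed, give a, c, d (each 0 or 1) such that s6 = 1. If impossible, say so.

a=1 c=0 d=0

Check with b = 1 and a=1, c=0, d=0:
s0 = b OR d = 1 OR 0 = 1
s1 = s0 OR a = 1 OR 1 = 1
s2 = NOT s0 = NOT 1 = 0
s3 = a XOR s2 = 1 XOR 0 = 1
s4 = c XOR s3 = 0 XOR 1 = 1
s5 = NOT s4 = NOT 1 = 0
s6 = s1 XOR s5 = 1 XOR 0 = 1
So s6 = 1.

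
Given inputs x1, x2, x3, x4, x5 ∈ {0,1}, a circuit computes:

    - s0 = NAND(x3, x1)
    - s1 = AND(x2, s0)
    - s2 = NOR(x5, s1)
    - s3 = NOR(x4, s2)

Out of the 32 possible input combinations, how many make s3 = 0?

s3 = NOR(x4, s2) must be 0, so at least one of x4, s2 is 1.
Enumerating the 32 input combinations, 21 give s3 = 0 and 11 give s3 = 1.

21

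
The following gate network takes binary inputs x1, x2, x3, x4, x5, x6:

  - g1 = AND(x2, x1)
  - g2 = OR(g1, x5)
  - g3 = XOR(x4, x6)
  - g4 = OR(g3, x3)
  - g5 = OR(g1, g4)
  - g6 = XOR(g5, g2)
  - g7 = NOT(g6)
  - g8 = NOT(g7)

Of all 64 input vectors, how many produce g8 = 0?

40

g8 = NOT(g7) must be 0, so g7 = 1.
g7 = NOT(g6) must be 1, so g6 = 0.
Enumerating the 64 input combinations, 40 give g8 = 0 and 24 give g8 = 1.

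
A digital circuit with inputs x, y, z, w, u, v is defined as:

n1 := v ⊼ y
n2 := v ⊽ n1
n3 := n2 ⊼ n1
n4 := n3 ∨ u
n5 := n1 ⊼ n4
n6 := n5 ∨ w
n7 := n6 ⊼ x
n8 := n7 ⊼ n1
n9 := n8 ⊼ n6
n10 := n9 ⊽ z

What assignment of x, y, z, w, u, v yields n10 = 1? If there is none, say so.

Check with x=1, y=1, z=0, w=1, u=1, v=0:
n1 = v ⊼ y = 0 ⊼ 1 = 1
n2 = v ⊽ n1 = 0 ⊽ 1 = 0
n3 = n2 ⊼ n1 = 0 ⊼ 1 = 1
n4 = n3 ∨ u = 1 ∨ 1 = 1
n5 = n1 ⊼ n4 = 1 ⊼ 1 = 0
n6 = n5 ∨ w = 0 ∨ 1 = 1
n7 = n6 ⊼ x = 1 ⊼ 1 = 0
n8 = n7 ⊼ n1 = 0 ⊼ 1 = 1
n9 = n8 ⊼ n6 = 1 ⊼ 1 = 0
n10 = n9 ⊽ z = 0 ⊽ 0 = 1
So n10 = 1 as required.

x=1, y=1, z=0, w=1, u=1, v=0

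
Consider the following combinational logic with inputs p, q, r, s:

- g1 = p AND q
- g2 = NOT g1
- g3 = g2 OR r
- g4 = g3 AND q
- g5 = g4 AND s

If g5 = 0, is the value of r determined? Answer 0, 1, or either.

either

Both values of r occur among assignments with g5 = 0:
  r=0: p=0, q=0, r=0, s=0
  r=1: p=0, q=0, r=1, s=0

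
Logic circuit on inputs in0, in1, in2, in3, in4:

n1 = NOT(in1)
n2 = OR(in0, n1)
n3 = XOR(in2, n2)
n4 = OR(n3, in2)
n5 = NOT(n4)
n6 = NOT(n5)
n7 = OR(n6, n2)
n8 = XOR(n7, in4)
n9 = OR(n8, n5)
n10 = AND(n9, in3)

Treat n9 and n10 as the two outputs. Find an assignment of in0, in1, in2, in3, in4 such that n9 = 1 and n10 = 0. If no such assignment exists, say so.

in0=0 in1=1 in2=0 in3=0 in4=0

Check with in0=0 in1=1 in2=0 in3=0 in4=0:
n1 = NOT(in1) = NOT 1 = 0
n2 = OR(in0, n1) = OR(0, 0) = 0
n3 = XOR(in2, n2) = XOR(0, 0) = 0
n4 = OR(n3, in2) = OR(0, 0) = 0
n5 = NOT(n4) = NOT 0 = 1
n6 = NOT(n5) = NOT 1 = 0
n7 = OR(n6, n2) = OR(0, 0) = 0
n8 = XOR(n7, in4) = XOR(0, 0) = 0
n9 = OR(n8, n5) = OR(0, 1) = 1
n10 = AND(n9, in3) = AND(1, 0) = 0
So n9 = 1 and n10 = 0.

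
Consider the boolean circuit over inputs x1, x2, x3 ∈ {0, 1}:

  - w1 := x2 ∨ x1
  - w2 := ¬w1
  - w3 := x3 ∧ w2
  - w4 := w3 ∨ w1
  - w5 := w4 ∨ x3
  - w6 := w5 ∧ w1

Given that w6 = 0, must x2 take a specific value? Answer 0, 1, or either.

w6 = w5 ∧ w1 must be 0, so at least one of w5, w1 is 0.
Every assignment with w6 = 0 has x2 = 0; there are 2 such assignment(s).
  x1=0, x2=0, x3=0
  x1=0, x2=0, x3=1

0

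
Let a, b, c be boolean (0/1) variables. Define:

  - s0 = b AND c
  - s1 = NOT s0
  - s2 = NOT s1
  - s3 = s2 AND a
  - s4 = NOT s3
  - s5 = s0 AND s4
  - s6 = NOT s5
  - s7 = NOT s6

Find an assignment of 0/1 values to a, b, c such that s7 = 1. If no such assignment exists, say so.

a=0, b=1, c=1

s7 = NOT s6 must be 1, so s6 = 0.
Check with a=0, b=1, c=1:
s0 = b AND c = 1 AND 1 = 1
s1 = NOT s0 = NOT 1 = 0
s2 = NOT s1 = NOT 0 = 1
s3 = s2 AND a = 1 AND 0 = 0
s4 = NOT s3 = NOT 0 = 1
s5 = s0 AND s4 = 1 AND 1 = 1
s6 = NOT s5 = NOT 1 = 0
s7 = NOT s6 = NOT 0 = 1
So s7 = 1 as required.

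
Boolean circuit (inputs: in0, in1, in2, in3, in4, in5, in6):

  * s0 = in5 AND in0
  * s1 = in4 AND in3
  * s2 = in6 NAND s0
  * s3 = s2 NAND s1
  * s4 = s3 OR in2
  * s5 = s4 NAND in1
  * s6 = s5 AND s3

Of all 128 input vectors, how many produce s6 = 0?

s6 = s5 AND s3 must be 0, so at least one of s5, s3 is 0.
Enumerating the 128 input combinations, 78 give s6 = 0 and 50 give s6 = 1.

78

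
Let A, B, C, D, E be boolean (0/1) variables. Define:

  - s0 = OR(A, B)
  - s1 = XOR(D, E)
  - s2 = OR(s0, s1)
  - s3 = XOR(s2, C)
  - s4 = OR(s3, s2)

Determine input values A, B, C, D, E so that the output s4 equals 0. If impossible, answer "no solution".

Check with A=0, B=0, C=0, D=0, E=0:
s0 = OR(A, B) = OR(0, 0) = 0
s1 = XOR(D, E) = XOR(0, 0) = 0
s2 = OR(s0, s1) = OR(0, 0) = 0
s3 = XOR(s2, C) = XOR(0, 0) = 0
s4 = OR(s3, s2) = OR(0, 0) = 0
So s4 = 0 as required.

A=0, B=0, C=0, D=0, E=0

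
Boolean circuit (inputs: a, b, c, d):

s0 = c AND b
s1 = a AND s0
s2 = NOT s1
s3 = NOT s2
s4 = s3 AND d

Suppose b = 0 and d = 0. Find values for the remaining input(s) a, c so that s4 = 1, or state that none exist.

With b = 0 and d = 0 fixed, none of the 4 settings of a, c give s4 = 1.
For example, with a=1, c=0:
s0 = c AND b = 0 AND 0 = 0
s1 = a AND s0 = 1 AND 0 = 0
s2 = NOT s1 = NOT 0 = 1
s3 = NOT s2 = NOT 1 = 0
s4 = s3 AND d = 0 AND 0 = 0
giving s4 = 0 ≠ 1.

no solution exists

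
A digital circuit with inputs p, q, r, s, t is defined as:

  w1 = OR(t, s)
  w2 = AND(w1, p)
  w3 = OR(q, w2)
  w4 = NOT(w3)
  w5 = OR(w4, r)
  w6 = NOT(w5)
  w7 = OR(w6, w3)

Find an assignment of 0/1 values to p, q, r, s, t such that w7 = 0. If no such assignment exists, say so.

p=0 q=0 r=1 s=0 t=0

Check with p=0 q=0 r=1 s=0 t=0:
w1 = OR(t, s) = OR(0, 0) = 0
w2 = AND(w1, p) = AND(0, 0) = 0
w3 = OR(q, w2) = OR(0, 0) = 0
w4 = NOT(w3) = NOT 0 = 1
w5 = OR(w4, r) = OR(1, 1) = 1
w6 = NOT(w5) = NOT 1 = 0
w7 = OR(w6, w3) = OR(0, 0) = 0
So w7 = 0 as required.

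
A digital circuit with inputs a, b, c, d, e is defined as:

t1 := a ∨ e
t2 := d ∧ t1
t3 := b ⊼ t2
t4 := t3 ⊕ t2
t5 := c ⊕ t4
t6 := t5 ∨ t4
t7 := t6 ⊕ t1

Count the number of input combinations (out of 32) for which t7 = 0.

21

t7 = t6 ⊕ t1 must be 0, so t6 and t1 are equal.
Enumerating the 32 input combinations, 21 give t7 = 0 and 11 give t7 = 1.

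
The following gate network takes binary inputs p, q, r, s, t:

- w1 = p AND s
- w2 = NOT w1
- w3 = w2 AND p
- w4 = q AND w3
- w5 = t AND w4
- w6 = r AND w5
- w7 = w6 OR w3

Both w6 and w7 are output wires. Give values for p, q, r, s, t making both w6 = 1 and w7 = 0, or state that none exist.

no solution exists

Across all 32 input combinations, none give both w6 = 1 and w7 = 0.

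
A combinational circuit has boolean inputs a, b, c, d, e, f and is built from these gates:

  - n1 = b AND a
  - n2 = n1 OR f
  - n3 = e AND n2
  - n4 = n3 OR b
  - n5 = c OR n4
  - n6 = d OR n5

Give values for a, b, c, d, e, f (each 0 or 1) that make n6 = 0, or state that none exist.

n6 = d OR n5 must be 0, so both d = 0 and n5 = 0.
n5 = c OR n4 must be 0, so both c = 0 and n4 = 0.
n4 = n3 OR b must be 0, so both n3 = 0 and b = 0.
Check with a=0, b=0, c=0, d=0, e=0, f=0:
n1 = b AND a = 0 AND 0 = 0
n2 = n1 OR f = 0 OR 0 = 0
n3 = e AND n2 = 0 AND 0 = 0
n4 = n3 OR b = 0 OR 0 = 0
n5 = c OR n4 = 0 OR 0 = 0
n6 = d OR n5 = 0 OR 0 = 0
So n6 = 0 as required.

a=0, b=0, c=0, d=0, e=0, f=0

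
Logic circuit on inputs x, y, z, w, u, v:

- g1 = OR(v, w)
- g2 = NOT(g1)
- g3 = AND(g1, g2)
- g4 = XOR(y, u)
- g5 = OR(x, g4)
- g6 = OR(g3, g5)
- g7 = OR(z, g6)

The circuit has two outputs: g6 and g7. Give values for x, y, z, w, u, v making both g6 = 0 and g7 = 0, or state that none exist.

Check with x=0, y=0, z=0, w=0, u=0, v=0:
g1 = OR(v, w) = OR(0, 0) = 0
g2 = NOT(g1) = NOT 0 = 1
g3 = AND(g1, g2) = AND(0, 1) = 0
g4 = XOR(y, u) = XOR(0, 0) = 0
g5 = OR(x, g4) = OR(0, 0) = 0
g6 = OR(g3, g5) = OR(0, 0) = 0
g7 = OR(z, g6) = OR(0, 0) = 0
So g6 = 0 and g7 = 0.

x=0, y=0, z=0, w=0, u=0, v=0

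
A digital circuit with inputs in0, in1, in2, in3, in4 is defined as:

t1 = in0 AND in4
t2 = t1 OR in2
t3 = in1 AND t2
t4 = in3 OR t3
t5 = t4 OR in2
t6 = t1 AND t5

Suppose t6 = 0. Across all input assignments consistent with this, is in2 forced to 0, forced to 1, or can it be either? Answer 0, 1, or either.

Both values of in2 occur among assignments with t6 = 0:
  in2=0: in0=0, in1=0, in2=0, in3=0, in4=0
  in2=1: in0=0, in1=0, in2=1, in3=0, in4=0

either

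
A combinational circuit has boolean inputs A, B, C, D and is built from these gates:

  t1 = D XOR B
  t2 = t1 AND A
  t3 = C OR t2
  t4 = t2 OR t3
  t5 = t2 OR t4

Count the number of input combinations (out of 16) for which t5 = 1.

10

t5 = t2 OR t4 must be 1, so at least one of t2, t4 is 1.
Enumerating the 16 input combinations, 10 give t5 = 1 and 6 give t5 = 0.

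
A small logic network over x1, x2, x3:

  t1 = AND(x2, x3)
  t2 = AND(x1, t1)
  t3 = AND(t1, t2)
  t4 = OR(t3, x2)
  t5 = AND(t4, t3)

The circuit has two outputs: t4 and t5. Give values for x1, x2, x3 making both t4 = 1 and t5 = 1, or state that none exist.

Check with x1=1, x2=1, x3=1:
t1 = AND(x2, x3) = AND(1, 1) = 1
t2 = AND(x1, t1) = AND(1, 1) = 1
t3 = AND(t1, t2) = AND(1, 1) = 1
t4 = OR(t3, x2) = OR(1, 1) = 1
t5 = AND(t4, t3) = AND(1, 1) = 1
So t4 = 1 and t5 = 1.

x1=1, x2=1, x3=1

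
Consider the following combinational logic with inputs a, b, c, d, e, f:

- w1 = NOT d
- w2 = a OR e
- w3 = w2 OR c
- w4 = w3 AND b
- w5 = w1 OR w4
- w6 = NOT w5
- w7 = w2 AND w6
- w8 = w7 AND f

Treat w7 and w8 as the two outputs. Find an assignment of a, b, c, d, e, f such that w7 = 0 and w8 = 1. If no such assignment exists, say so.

no solution exists

Across all 64 input combinations, none give both w7 = 0 and w8 = 1.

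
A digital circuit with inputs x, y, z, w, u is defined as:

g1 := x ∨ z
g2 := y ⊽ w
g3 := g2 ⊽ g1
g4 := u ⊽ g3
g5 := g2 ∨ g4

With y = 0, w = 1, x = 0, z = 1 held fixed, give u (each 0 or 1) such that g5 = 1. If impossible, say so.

u=0

g5 = g2 ∨ g4 must be 1, so at least one of g2, g4 is 1.
Check with y = 0, w = 1, x = 0, z = 1 and u=0:
g1 = x ∨ z = 0 ∨ 1 = 1
g2 = y ⊽ w = 0 ⊽ 1 = 0
g3 = g2 ⊽ g1 = 0 ⊽ 1 = 0
g4 = u ⊽ g3 = 0 ⊽ 0 = 1
g5 = g2 ∨ g4 = 0 ∨ 1 = 1
So g5 = 1.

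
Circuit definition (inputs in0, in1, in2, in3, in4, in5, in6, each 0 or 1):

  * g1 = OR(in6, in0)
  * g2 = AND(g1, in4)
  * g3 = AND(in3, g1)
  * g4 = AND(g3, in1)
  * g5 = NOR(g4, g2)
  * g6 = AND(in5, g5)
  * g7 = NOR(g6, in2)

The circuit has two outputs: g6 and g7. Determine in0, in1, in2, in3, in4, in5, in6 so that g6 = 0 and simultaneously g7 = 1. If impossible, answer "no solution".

Check with in0=0, in1=1, in2=0, in3=1, in4=0, in5=1, in6=1:
g1 = OR(in6, in0) = OR(1, 0) = 1
g2 = AND(g1, in4) = AND(1, 0) = 0
g3 = AND(in3, g1) = AND(1, 1) = 1
g4 = AND(g3, in1) = AND(1, 1) = 1
g5 = NOR(g4, g2) = NOR(1, 0) = 0
g6 = AND(in5, g5) = AND(1, 0) = 0
g7 = NOR(g6, in2) = NOR(0, 0) = 1
So g6 = 0 and g7 = 1.

in0=0, in1=1, in2=0, in3=1, in4=0, in5=1, in6=1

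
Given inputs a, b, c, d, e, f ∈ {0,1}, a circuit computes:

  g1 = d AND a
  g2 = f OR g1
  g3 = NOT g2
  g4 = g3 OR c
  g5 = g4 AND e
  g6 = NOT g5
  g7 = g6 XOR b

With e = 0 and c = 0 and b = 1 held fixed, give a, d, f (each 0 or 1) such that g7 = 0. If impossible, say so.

Check with e = 0 and c = 0 and b = 1 and a=1, d=1, f=0:
g1 = d AND a = 1 AND 1 = 1
g2 = f OR g1 = 0 OR 1 = 1
g3 = NOT g2 = NOT 1 = 0
g4 = g3 OR c = 0 OR 0 = 0
g5 = g4 AND e = 0 AND 0 = 0
g6 = NOT g5 = NOT 0 = 1
g7 = g6 XOR b = 1 XOR 1 = 0
So g7 = 0.

a=1 d=1 f=0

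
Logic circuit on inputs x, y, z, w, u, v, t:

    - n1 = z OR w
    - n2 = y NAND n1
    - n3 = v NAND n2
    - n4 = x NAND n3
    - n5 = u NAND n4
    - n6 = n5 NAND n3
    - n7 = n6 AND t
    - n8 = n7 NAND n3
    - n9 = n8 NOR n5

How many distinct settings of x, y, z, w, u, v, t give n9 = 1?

11

n9 = n8 NOR n5 must be 1, so both n8 = 0 and n5 = 0.
n8 = n7 NAND n3 must be 0, so both n7 = 1 and n3 = 1.
n5 = u NAND n4 must be 0, so both u = 1 and n4 = 1.
Enumerating the 128 input combinations, 11 give n9 = 1 and 117 give n9 = 0.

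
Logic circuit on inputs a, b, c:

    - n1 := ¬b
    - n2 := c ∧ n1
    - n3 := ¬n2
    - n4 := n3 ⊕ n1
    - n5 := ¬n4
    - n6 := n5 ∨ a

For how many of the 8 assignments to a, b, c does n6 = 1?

n6 = n5 ∨ a must be 1, so at least one of n5, a is 1.
Enumerating the 8 input combinations, 5 give n6 = 1 and 3 give n6 = 0.

5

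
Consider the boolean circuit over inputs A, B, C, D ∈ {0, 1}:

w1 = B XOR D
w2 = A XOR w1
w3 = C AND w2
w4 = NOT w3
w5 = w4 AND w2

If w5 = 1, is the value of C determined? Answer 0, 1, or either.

w5 = w4 AND w2 must be 1, so both w4 = 1 and w2 = 1.
Every assignment with w5 = 1 has C = 0; there are 4 such assignment(s).
  A=0, B=0, C=0, D=1
  A=0, B=1, C=0, D=0
  A=1, B=0, C=0, D=0
  A=1, B=1, C=0, D=1

0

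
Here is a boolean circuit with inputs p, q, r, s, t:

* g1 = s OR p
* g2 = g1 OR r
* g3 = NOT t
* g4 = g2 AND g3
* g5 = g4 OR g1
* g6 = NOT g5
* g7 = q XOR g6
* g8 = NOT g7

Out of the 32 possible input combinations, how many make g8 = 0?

g8 = NOT g7 must be 0, so g7 = 1.
g7 = q XOR g6 must be 1, so q and g6 differ.
Enumerating the 32 input combinations, 16 give g8 = 0 and 16 give g8 = 1.

16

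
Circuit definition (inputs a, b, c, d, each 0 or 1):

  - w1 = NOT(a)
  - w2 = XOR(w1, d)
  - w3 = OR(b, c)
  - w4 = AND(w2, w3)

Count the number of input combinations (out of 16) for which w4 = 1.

6

w4 = AND(w2, w3) must be 1, so both w2 = 1 and w3 = 1.
w2 = XOR(w1, d) must be 1, so w1 and d differ.
Satisfying assignments:
  a=0, b=0, c=1, d=0
  a=0, b=1, c=0, d=0
  a=0, b=1, c=1, d=0
  a=1, b=0, c=1, d=1
  a=1, b=1, c=0, d=1
  a=1, b=1, c=1, d=1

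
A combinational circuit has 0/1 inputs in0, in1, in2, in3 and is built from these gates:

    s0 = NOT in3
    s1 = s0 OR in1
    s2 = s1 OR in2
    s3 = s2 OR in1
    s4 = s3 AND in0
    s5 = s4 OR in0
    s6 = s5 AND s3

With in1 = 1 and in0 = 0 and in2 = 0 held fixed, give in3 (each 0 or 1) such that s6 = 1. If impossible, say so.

no solution exists

With in1 = 1 and in0 = 0 and in2 = 0 fixed, none of the 2 settings of in3 give s6 = 1.
For example, with in3=1:
s0 = NOT in3 = NOT 1 = 0
s1 = s0 OR in1 = 0 OR 1 = 1
s2 = s1 OR in2 = 1 OR 0 = 1
s3 = s2 OR in1 = 1 OR 1 = 1
s4 = s3 AND in0 = 1 AND 0 = 0
s5 = s4 OR in0 = 0 OR 0 = 0
s6 = s5 AND s3 = 0 AND 1 = 0
giving s6 = 0 ≠ 1.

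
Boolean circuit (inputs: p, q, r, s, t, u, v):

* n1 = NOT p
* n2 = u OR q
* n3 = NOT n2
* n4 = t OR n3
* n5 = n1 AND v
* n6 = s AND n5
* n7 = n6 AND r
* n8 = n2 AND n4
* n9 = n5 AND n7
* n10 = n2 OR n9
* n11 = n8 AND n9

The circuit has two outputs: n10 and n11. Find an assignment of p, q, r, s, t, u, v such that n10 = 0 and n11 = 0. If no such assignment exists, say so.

Check with p=1 q=0 r=1 s=1 t=0 u=0 v=1:
n1 = NOT p = NOT 1 = 0
n2 = u OR q = 0 OR 0 = 0
n3 = NOT n2 = NOT 0 = 1
n4 = t OR n3 = 0 OR 1 = 1
n5 = n1 AND v = 0 AND 1 = 0
n6 = s AND n5 = 1 AND 0 = 0
n7 = n6 AND r = 0 AND 1 = 0
n8 = n2 AND n4 = 0 AND 1 = 0
n9 = n5 AND n7 = 0 AND 0 = 0
n10 = n2 OR n9 = 0 OR 0 = 0
n11 = n8 AND n9 = 0 AND 0 = 0
So n10 = 0 and n11 = 0.

p=1 q=0 r=1 s=1 t=0 u=0 v=1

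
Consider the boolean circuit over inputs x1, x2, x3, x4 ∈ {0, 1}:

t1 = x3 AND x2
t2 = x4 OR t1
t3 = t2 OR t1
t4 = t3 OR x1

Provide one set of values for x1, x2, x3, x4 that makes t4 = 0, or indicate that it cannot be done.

x1=0, x2=0, x3=1, x4=0

t4 = t3 OR x1 must be 0, so both t3 = 0 and x1 = 0.
t3 = t2 OR t1 must be 0, so both t2 = 0 and t1 = 0.
Check with x1=0, x2=0, x3=1, x4=0:
t1 = x3 AND x2 = 1 AND 0 = 0
t2 = x4 OR t1 = 0 OR 0 = 0
t3 = t2 OR t1 = 0 OR 0 = 0
t4 = t3 OR x1 = 0 OR 0 = 0
So t4 = 0 as required.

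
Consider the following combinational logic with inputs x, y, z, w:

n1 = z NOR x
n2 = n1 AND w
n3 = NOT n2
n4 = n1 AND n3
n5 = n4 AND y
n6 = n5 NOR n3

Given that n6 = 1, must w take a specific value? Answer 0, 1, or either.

n6 = n5 NOR n3 must be 1, so both n5 = 0 and n3 = 0.
Every assignment with n6 = 1 has w = 1; there are 2 such assignment(s).
  x=0, y=0, z=0, w=1
  x=0, y=1, z=0, w=1

1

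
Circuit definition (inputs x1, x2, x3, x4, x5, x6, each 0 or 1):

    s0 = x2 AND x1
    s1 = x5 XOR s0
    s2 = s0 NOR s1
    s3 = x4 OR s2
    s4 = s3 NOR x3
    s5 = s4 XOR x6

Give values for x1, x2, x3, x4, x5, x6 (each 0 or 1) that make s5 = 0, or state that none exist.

x1=0 x2=0 x3=1 x4=1 x5=0 x6=0

s5 = s4 XOR x6 must be 0, so s4 and x6 are equal.
Check with x1=0 x2=0 x3=1 x4=1 x5=0 x6=0:
s0 = x2 AND x1 = 0 AND 0 = 0
s1 = x5 XOR s0 = 0 XOR 0 = 0
s2 = s0 NOR s1 = 0 NOR 0 = 1
s3 = x4 OR s2 = 1 OR 1 = 1
s4 = s3 NOR x3 = 1 NOR 1 = 0
s5 = s4 XOR x6 = 0 XOR 0 = 0
So s5 = 0 as required.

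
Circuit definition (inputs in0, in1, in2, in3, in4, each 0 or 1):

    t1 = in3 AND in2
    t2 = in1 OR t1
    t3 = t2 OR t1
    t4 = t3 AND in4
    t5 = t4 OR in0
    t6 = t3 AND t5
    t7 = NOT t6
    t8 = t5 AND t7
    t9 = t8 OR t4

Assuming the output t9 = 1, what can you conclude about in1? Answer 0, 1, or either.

either

Both values of in1 occur among assignments with t9 = 1:
  in1=0: in0=0, in1=0, in2=1, in3=1, in4=1
  in1=1: in0=0, in1=1, in2=0, in3=0, in4=1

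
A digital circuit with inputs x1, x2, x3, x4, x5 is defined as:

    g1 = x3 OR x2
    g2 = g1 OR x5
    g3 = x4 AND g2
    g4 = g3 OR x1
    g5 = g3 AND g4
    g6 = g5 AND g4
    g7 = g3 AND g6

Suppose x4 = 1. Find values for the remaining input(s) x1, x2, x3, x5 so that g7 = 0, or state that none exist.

Check with x4 = 1 and x1=0, x2=0, x3=0, x5=0:
g1 = x3 OR x2 = 0 OR 0 = 0
g2 = g1 OR x5 = 0 OR 0 = 0
g3 = x4 AND g2 = 1 AND 0 = 0
g4 = g3 OR x1 = 0 OR 0 = 0
g5 = g3 AND g4 = 0 AND 0 = 0
g6 = g5 AND g4 = 0 AND 0 = 0
g7 = g3 AND g6 = 0 AND 0 = 0
So g7 = 0.

x1=0, x2=0, x3=0, x5=0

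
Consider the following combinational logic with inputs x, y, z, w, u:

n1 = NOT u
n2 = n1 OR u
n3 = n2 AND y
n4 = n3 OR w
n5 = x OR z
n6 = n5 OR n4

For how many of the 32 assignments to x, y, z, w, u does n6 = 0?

2

n6 = n5 OR n4 must be 0, so both n5 = 0 and n4 = 0.
n5 = x OR z must be 0, so both x = 0 and z = 0.
n4 = n3 OR w must be 0, so both n3 = 0 and w = 0.
Satisfying assignments:
  x=0, y=0, z=0, w=0, u=0
  x=0, y=0, z=0, w=0, u=1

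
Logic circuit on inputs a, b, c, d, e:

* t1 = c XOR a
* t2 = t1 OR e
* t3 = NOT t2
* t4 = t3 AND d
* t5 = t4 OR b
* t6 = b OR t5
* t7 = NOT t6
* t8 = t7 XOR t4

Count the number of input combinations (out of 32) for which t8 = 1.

18

t8 = t7 XOR t4 must be 1, so t7 and t4 differ.
Enumerating the 32 input combinations, 18 give t8 = 1 and 14 give t8 = 0.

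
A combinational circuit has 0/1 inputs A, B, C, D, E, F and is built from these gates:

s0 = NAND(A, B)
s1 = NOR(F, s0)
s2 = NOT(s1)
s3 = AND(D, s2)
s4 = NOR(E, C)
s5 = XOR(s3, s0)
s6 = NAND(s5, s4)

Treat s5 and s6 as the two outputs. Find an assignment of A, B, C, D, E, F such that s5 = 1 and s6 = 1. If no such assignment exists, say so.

A=0, B=1, C=1, D=0, E=1, F=1

Check with A=0, B=1, C=1, D=0, E=1, F=1:
s0 = NAND(A, B) = NAND(0, 1) = 1
s1 = NOR(F, s0) = NOR(1, 1) = 0
s2 = NOT(s1) = NOT 0 = 1
s3 = AND(D, s2) = AND(0, 1) = 0
s4 = NOR(E, C) = NOR(1, 1) = 0
s5 = XOR(s3, s0) = XOR(0, 1) = 1
s6 = NAND(s5, s4) = NAND(1, 0) = 1
So s5 = 1 and s6 = 1.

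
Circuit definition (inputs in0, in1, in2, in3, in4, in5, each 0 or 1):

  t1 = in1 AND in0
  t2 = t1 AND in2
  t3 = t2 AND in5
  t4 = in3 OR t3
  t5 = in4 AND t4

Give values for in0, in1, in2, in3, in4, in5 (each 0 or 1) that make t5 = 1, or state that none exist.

t5 = in4 AND t4 must be 1, so both in4 = 1 and t4 = 1.
t4 = in3 OR t3 must be 1, so at least one of in3, t3 is 1.
Check with in0=1, in1=0, in2=1, in3=1, in4=1, in5=0:
t1 = in1 AND in0 = 0 AND 1 = 0
t2 = t1 AND in2 = 0 AND 1 = 0
t3 = t2 AND in5 = 0 AND 0 = 0
t4 = in3 OR t3 = 1 OR 0 = 1
t5 = in4 AND t4 = 1 AND 1 = 1
So t5 = 1 as required.

in0=1, in1=0, in2=1, in3=1, in4=1, in5=0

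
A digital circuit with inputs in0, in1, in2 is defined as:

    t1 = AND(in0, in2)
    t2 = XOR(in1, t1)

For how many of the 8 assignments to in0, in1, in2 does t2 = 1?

4

t2 = XOR(in1, t1) must be 1, so in1 and t1 differ.
Enumerating the 8 input combinations, 4 give t2 = 1 and 4 give t2 = 0.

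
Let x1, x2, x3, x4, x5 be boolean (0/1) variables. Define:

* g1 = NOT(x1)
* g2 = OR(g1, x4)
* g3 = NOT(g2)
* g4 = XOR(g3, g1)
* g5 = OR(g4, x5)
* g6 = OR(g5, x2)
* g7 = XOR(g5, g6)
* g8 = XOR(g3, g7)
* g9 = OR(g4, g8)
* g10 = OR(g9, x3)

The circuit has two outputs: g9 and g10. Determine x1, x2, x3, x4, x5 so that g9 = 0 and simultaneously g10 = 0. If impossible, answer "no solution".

x1=1 x2=1 x3=0 x4=1 x5=1

Check with x1=1 x2=1 x3=0 x4=1 x5=1:
g1 = NOT(x1) = NOT 1 = 0
g2 = OR(g1, x4) = OR(0, 1) = 1
g3 = NOT(g2) = NOT 1 = 0
g4 = XOR(g3, g1) = XOR(0, 0) = 0
g5 = OR(g4, x5) = OR(0, 1) = 1
g6 = OR(g5, x2) = OR(1, 1) = 1
g7 = XOR(g5, g6) = XOR(1, 1) = 0
g8 = XOR(g3, g7) = XOR(0, 0) = 0
g9 = OR(g4, g8) = OR(0, 0) = 0
g10 = OR(g9, x3) = OR(0, 0) = 0
So g9 = 0 and g10 = 0.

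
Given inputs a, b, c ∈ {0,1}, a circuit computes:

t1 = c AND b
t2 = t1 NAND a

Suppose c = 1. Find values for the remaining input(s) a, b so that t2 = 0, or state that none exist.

a=1, b=1

t2 = t1 NAND a must be 0, so both t1 = 1 and a = 1.
t1 = c AND b must be 1, so both c = 1 and b = 1.
Check with c = 1 and a=1, b=1:
t1 = c AND b = 1 AND 1 = 1
t2 = t1 NAND a = 1 NAND 1 = 0
So t2 = 0.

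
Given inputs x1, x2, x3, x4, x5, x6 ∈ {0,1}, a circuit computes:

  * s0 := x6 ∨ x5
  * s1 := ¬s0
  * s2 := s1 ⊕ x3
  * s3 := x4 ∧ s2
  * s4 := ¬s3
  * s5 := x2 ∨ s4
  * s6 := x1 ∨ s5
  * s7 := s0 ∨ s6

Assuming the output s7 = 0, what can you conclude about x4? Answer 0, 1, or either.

s7 = s0 ∨ s6 must be 0, so both s0 = 0 and s6 = 0.
Every assignment with s7 = 0 has x4 = 1; there are 1 such assignment(s).
  x1=0, x2=0, x3=0, x4=1, x5=0, x6=0

1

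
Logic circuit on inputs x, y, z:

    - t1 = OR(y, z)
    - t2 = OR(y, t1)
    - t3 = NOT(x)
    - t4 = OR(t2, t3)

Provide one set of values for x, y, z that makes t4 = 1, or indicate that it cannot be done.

x=0 y=0 z=1

Check with x=0 y=0 z=1:
t1 = OR(y, z) = OR(0, 1) = 1
t2 = OR(y, t1) = OR(0, 1) = 1
t3 = NOT(x) = NOT 0 = 1
t4 = OR(t2, t3) = OR(1, 1) = 1
So t4 = 1 as required.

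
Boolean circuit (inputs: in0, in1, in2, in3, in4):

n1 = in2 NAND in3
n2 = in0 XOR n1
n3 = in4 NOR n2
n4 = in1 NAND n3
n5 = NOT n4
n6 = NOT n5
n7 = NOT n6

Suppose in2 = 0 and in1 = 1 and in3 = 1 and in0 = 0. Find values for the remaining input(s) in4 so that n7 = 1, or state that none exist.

With in2 = 0 and in1 = 1 and in3 = 1 and in0 = 0 fixed, none of the 2 settings of in4 give n7 = 1.
For example, with in4=0:
n1 = in2 NAND in3 = 0 NAND 1 = 1
n2 = in0 XOR n1 = 0 XOR 1 = 1
n3 = in4 NOR n2 = 0 NOR 1 = 0
n4 = in1 NAND n3 = 1 NAND 0 = 1
n5 = NOT n4 = NOT 1 = 0
n6 = NOT n5 = NOT 0 = 1
n7 = NOT n6 = NOT 1 = 0
giving n7 = 0 ≠ 1.

no solution exists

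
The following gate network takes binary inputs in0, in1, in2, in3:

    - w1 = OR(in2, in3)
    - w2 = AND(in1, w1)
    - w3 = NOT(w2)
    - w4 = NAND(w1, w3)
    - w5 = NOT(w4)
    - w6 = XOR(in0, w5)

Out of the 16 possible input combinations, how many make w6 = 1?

w6 = XOR(in0, w5) must be 1, so in0 and w5 differ.
Enumerating the 16 input combinations, 8 give w6 = 1 and 8 give w6 = 0.

8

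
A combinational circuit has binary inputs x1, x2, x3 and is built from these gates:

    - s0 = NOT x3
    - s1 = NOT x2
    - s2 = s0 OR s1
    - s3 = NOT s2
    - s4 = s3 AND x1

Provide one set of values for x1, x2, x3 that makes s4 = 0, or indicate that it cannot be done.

x1=1, x2=1, x3=0

s4 = s3 AND x1 must be 0, so at least one of s3, x1 is 0.
Check with x1=1, x2=1, x3=0:
s0 = NOT x3 = NOT 0 = 1
s1 = NOT x2 = NOT 1 = 0
s2 = s0 OR s1 = 1 OR 0 = 1
s3 = NOT s2 = NOT 1 = 0
s4 = s3 AND x1 = 0 AND 1 = 0
So s4 = 0 as required.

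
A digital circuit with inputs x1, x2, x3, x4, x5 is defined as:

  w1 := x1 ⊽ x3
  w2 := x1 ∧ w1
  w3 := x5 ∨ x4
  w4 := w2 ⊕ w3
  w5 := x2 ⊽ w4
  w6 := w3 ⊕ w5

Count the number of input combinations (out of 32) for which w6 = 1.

w6 = w3 ⊕ w5 must be 1, so w3 and w5 differ.
Enumerating the 32 input combinations, 28 give w6 = 1 and 4 give w6 = 0.

28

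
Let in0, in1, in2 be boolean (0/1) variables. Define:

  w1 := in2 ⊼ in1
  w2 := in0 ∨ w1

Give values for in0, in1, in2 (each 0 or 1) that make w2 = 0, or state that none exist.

in0=0, in1=1, in2=1

w2 = in0 ∨ w1 must be 0, so both in0 = 0 and w1 = 0.
w1 = in2 ⊼ in1 must be 0, so both in2 = 1 and in1 = 1.
Check with in0=0, in1=1, in2=1:
w1 = in2 ⊼ in1 = 1 ⊼ 1 = 0
w2 = in0 ∨ w1 = 0 ∨ 0 = 0
So w2 = 0 as required.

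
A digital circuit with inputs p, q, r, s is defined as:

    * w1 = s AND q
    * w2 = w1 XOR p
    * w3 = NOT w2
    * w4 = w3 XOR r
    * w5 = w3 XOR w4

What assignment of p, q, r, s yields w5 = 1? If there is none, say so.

w5 = w3 XOR w4 must be 1, so w3 and w4 differ.
Check with p=1, q=1, r=1, s=0:
w1 = s AND q = 0 AND 1 = 0
w2 = w1 XOR p = 0 XOR 1 = 1
w3 = NOT w2 = NOT 1 = 0
w4 = w3 XOR r = 0 XOR 1 = 1
w5 = w3 XOR w4 = 0 XOR 1 = 1
So w5 = 1 as required.

p=1, q=1, r=1, s=0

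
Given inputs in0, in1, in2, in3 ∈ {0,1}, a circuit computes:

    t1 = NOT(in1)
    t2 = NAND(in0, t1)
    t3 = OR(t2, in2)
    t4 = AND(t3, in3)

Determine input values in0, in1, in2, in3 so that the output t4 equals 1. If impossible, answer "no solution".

in0=1, in1=0, in2=1, in3=1

Check with in0=1, in1=0, in2=1, in3=1:
t1 = NOT(in1) = NOT 0 = 1
t2 = NAND(in0, t1) = NAND(1, 1) = 0
t3 = OR(t2, in2) = OR(0, 1) = 1
t4 = AND(t3, in3) = AND(1, 1) = 1
So t4 = 1 as required.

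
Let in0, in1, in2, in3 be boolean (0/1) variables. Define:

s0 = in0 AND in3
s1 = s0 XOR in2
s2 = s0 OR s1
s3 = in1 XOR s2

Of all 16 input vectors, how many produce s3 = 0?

s3 = in1 XOR s2 must be 0, so in1 and s2 are equal.
Enumerating the 16 input combinations, 8 give s3 = 0 and 8 give s3 = 1.

8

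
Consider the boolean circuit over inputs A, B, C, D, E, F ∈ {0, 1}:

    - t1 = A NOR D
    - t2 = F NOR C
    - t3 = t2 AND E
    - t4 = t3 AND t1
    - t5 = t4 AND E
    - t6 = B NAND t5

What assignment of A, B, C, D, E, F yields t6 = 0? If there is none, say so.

t6 = B NAND t5 must be 0, so both B = 1 and t5 = 1.
Check with A=0 B=1 C=0 D=0 E=1 F=0:
t1 = A NOR D = 0 NOR 0 = 1
t2 = F NOR C = 0 NOR 0 = 1
t3 = t2 AND E = 1 AND 1 = 1
t4 = t3 AND t1 = 1 AND 1 = 1
t5 = t4 AND E = 1 AND 1 = 1
t6 = B NAND t5 = 1 NAND 1 = 0
So t6 = 0 as required.

A=0 B=1 C=0 D=0 E=1 F=0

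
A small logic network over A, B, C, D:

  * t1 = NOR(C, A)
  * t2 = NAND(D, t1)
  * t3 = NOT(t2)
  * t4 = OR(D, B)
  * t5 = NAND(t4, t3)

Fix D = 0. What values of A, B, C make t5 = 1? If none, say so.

A=0, B=1, C=0

t5 = NAND(t4, t3) must be 1, so at least one of t4, t3 is 0.
Check with D = 0 and A=0, B=1, C=0:
t1 = NOR(C, A) = NOR(0, 0) = 1
t2 = NAND(D, t1) = NAND(0, 1) = 1
t3 = NOT(t2) = NOT 1 = 0
t4 = OR(D, B) = OR(0, 1) = 1
t5 = NAND(t4, t3) = NAND(1, 0) = 1
So t5 = 1.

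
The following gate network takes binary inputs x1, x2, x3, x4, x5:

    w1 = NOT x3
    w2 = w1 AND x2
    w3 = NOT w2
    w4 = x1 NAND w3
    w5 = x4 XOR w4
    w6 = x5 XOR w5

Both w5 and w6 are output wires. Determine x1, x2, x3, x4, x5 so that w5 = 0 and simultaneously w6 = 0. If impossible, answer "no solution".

Check with x1=1, x2=0, x3=1, x4=0, x5=0:
w1 = NOT x3 = NOT 1 = 0
w2 = w1 AND x2 = 0 AND 0 = 0
w3 = NOT w2 = NOT 0 = 1
w4 = x1 NAND w3 = 1 NAND 1 = 0
w5 = x4 XOR w4 = 0 XOR 0 = 0
w6 = x5 XOR w5 = 0 XOR 0 = 0
So w5 = 0 and w6 = 0.

x1=1, x2=0, x3=1, x4=0, x5=0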